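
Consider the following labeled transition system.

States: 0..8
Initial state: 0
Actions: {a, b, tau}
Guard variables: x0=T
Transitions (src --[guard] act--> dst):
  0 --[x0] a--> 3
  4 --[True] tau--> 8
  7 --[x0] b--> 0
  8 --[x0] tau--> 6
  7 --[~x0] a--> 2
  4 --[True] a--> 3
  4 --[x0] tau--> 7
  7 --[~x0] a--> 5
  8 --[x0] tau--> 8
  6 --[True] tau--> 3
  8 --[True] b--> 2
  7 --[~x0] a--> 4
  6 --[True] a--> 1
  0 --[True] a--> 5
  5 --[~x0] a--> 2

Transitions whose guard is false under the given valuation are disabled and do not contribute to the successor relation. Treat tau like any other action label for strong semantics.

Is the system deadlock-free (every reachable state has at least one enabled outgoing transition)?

Reach set: {0,3,5}
  0: a→3  a→5  [deg 2]
  3: ∅  [deadlock]
  5: ∅  [deadlock]
trace reaching 3: a

Answer: DEADLOCK at state 3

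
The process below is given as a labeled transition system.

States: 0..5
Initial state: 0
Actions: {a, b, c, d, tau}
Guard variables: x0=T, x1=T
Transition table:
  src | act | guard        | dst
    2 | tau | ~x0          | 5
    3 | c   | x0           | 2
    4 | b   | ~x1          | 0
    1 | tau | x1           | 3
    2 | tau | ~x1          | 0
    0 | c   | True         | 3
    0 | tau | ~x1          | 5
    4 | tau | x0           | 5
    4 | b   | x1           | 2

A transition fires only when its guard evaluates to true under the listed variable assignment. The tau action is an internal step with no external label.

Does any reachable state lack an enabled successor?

Reachable = {0,2,3}
  0: c→3  [deg 1]
  2: ∅  [no exit]
  3: c→2  [deg 1]
Path to 2: c·c

Answer: DEADLOCK at state 2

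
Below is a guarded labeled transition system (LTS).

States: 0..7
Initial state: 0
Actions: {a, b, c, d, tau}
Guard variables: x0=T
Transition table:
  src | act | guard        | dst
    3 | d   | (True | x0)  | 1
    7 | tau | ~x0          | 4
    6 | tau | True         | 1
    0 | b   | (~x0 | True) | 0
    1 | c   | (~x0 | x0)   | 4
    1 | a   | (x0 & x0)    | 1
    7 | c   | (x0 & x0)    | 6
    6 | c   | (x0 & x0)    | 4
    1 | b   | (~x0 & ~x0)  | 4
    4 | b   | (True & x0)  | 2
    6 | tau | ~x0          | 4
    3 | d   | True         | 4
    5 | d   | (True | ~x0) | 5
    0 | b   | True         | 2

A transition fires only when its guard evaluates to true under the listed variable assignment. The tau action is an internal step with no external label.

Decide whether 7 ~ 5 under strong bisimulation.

Answer: NOT BISIMILAR

Working:
Bisimulation quotient by refinement:
  π0 = {{0,1,2,3,4,5,6,7}}
  π1 = {{0,4},{1},{2},{3,5},{6},{7}}
  π2 = {{0},{1},{2},{3},{4},{5},{6},{7}}
8 equivalence class(es) (converged in 3)
class of 7: {7}; class of 5: {5}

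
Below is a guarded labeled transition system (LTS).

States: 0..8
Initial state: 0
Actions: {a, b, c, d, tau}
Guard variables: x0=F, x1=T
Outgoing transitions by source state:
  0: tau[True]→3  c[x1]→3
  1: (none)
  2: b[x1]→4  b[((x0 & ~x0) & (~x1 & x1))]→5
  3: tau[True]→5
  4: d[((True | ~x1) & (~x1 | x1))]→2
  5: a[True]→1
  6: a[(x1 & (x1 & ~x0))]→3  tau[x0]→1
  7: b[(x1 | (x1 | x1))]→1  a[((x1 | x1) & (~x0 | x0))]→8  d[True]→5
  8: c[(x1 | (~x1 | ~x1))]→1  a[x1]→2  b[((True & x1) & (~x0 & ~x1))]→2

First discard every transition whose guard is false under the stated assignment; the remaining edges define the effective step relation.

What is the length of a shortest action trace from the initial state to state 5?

Answer: 2

Trace:
Layered search for 5:
  Layer 0: {0}
  Layer 1: {3}
  Layer 2: {5}
5 enters at depth 2; path c·tau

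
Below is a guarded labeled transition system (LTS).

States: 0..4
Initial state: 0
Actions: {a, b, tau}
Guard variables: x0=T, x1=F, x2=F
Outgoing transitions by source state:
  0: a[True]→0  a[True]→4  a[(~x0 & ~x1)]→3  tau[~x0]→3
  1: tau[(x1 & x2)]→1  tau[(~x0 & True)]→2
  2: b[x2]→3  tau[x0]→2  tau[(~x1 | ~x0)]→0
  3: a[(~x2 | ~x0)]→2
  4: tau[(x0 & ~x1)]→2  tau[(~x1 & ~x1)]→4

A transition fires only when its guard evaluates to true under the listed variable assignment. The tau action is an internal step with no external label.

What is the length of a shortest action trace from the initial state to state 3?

Answer: UNREACHABLE

Working:
BFS to 3:
  Layer 0: {0}
  Layer 1: {4}
  Layer 2: {2}
3 never appears.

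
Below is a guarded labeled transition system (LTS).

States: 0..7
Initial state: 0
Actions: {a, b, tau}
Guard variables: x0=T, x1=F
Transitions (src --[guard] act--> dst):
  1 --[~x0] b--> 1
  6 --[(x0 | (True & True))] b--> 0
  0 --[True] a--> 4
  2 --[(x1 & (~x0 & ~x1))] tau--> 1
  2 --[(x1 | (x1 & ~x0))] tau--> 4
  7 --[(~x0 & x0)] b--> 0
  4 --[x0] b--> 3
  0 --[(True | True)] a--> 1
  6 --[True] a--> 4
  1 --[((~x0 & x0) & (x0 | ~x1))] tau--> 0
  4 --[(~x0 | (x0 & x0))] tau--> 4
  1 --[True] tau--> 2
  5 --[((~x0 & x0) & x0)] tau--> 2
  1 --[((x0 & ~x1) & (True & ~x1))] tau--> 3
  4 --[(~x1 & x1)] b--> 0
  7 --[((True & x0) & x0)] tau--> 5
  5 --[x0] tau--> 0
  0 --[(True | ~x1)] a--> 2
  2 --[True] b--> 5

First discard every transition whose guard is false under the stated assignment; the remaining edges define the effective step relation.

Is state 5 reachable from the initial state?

Answer: REACHABLE

Working:
12 transition(s) survive guard evaluation.
L0 = {0}
L1 = {1,2,4}  cumulative {0,1,2,4}
L2 = {3,5}  cumulative {0,1,2,3,4,5}
Reachable = {0,1,2,3,4,5}
Path to 5: a·b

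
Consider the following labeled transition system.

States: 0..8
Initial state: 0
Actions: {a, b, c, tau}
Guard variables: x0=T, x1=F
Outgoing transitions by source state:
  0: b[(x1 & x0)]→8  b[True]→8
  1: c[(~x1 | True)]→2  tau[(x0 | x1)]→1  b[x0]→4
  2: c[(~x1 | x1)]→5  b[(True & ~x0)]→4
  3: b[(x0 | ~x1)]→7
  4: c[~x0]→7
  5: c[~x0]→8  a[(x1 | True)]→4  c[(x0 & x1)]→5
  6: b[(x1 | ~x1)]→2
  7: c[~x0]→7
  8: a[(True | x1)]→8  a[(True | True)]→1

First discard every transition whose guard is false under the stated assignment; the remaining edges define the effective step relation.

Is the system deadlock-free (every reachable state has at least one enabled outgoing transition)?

Reach set: {0,1,2,4,5,8}
  0: b→8  [deg 1]
  1: b→4  c→2  tau→1  [deg 3]
  2: c→5  [deg 1]
  4: ∅  [STUCK]
  5: a→4  [deg 1]
  8: a→1  a→8  [deg 2]
trace reaching 4: b·a·b

Answer: DEADLOCK at state 4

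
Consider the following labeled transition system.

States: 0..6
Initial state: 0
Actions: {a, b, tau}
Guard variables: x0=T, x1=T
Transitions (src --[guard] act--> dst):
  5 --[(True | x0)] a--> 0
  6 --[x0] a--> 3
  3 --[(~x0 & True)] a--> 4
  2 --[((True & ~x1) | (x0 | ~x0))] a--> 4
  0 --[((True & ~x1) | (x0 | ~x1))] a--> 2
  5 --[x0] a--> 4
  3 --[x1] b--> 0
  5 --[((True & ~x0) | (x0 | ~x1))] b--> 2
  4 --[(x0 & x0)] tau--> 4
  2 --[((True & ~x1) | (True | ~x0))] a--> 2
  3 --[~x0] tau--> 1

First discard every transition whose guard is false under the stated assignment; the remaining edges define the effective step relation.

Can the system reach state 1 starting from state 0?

Answer: UNREACHABLE

Trace:
9 transition(s) survive guard evaluation.
L0 = {0}
L1 = {2}  now seen {0,2}
L2 = {4}  now seen {0,2,4}
Reach set: {0,2,4}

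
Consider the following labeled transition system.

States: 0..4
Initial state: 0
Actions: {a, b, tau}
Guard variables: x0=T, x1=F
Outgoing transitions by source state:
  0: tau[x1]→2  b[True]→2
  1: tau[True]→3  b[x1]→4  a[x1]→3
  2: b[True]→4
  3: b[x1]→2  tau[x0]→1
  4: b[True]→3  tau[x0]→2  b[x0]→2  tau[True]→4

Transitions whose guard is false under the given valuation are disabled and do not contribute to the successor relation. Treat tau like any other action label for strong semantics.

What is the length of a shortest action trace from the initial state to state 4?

BFS to 4:
  L0 = {0}
  L1 = {2}
  L2 = {4}
depth(4)=2, e.g. b·b

Answer: 2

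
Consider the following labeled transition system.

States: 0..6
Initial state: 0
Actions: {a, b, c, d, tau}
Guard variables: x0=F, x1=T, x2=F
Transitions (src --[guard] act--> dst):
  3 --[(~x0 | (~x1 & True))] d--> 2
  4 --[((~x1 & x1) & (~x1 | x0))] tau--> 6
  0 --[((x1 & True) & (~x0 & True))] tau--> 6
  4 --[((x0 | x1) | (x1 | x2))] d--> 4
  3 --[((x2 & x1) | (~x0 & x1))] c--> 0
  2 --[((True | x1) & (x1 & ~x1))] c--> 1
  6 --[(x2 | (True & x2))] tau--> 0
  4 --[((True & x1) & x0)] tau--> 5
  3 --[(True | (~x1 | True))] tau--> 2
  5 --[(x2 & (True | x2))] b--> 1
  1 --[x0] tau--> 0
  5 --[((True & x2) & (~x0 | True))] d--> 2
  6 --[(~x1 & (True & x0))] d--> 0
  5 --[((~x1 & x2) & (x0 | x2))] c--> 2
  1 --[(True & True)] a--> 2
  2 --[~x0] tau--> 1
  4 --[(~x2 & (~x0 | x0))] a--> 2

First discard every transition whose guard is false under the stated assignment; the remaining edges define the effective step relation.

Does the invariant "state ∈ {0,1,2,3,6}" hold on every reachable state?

Allowed set {0,1,2,3,6}
Reach set: {0,6}
  0: ok
  6: ok

Answer: INVARIANT HOLDS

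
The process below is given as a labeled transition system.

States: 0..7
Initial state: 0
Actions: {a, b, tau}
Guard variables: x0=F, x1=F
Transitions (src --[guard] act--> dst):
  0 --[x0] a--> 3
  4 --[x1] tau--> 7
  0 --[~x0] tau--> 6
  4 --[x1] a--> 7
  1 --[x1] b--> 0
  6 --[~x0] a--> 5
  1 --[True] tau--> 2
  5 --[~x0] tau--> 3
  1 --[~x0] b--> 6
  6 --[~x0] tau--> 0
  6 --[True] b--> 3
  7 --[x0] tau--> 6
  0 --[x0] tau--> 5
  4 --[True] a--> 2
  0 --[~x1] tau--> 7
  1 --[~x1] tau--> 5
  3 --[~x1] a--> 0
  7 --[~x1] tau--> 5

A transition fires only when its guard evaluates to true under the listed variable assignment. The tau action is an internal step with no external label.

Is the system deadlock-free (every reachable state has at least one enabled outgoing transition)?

Answer: DEADLOCK-FREE

Analysis:
Reach set: {0,3,5,6,7}
  0: tau→6  tau→7  [deg 2]
  3: a→0  [deg 1]
  5: tau→3  [deg 1]
  6: a→5  b→3  tau→0  [deg 3]
  7: tau→5  [deg 1]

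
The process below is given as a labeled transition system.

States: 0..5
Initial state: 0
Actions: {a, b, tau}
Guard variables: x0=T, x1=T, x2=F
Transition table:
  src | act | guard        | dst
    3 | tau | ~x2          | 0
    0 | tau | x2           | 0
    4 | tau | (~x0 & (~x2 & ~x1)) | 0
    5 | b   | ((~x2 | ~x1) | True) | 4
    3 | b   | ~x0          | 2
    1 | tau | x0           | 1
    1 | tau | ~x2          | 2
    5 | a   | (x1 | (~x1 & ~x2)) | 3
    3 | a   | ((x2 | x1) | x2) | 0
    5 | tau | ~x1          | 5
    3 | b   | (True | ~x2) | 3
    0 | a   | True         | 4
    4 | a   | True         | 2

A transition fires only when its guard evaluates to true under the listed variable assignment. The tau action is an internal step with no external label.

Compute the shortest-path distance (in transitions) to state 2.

Layered search for 2:
  depth 0: {0}
  depth 1: {4}
  depth 2: {2}
2 enters at depth 2; path a·a

Answer: 2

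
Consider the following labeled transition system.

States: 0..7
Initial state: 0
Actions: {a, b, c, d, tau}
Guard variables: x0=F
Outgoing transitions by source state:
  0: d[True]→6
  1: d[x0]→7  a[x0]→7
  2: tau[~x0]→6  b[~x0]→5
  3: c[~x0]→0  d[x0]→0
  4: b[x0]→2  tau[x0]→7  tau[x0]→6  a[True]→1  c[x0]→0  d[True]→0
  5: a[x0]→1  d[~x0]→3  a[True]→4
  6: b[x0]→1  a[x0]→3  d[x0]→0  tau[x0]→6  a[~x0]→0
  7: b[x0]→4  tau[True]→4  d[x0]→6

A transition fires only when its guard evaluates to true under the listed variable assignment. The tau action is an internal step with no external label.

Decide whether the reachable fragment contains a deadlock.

Answer: DEADLOCK-FREE

Trace:
Reachable = {0,6}
  0: d→6  [1 out]
  6: a→0  [1 out]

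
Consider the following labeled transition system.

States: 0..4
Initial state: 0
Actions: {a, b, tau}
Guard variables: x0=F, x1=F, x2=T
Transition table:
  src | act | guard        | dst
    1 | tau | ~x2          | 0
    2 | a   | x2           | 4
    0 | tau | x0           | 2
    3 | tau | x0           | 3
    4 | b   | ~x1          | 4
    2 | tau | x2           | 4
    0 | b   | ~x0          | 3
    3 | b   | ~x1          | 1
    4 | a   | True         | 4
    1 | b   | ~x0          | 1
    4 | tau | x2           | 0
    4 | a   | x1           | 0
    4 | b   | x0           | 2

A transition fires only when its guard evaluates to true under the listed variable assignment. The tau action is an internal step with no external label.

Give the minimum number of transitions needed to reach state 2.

BFS to 2:
  Layer 0: {0}
  Layer 1: {3}
  Layer 2: {1}
2 never appears.

Answer: UNREACHABLE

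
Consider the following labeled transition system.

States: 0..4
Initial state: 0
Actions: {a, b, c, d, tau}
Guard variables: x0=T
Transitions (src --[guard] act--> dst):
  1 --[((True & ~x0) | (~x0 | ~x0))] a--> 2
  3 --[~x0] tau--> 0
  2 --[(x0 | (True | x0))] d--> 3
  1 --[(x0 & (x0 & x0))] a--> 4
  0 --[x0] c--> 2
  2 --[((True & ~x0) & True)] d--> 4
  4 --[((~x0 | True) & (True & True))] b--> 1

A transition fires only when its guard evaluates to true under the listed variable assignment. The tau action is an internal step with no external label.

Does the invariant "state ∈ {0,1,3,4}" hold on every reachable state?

Answer: INVARIANT VIOLATED at state 2

Trace:
Inv-set: {0,1,3,4}
Reachable = {0,2,3}
  0: ok
  2: VIOLATES
  3: ok
reach 2 via c — violates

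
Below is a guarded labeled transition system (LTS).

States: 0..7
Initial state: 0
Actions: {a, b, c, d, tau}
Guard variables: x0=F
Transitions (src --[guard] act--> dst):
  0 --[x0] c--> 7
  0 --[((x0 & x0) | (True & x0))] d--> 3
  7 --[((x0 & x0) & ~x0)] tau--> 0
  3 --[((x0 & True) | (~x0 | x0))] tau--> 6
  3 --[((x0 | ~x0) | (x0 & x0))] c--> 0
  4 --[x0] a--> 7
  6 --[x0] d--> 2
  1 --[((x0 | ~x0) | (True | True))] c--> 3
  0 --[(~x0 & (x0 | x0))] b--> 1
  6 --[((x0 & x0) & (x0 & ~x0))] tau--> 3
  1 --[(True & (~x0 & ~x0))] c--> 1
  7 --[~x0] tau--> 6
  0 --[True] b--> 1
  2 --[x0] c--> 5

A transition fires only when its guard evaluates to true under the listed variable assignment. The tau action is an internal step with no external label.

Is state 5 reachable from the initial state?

6 transition(s) survive guard evaluation.
depth 0: {0}
depth 1: {1}  now seen {0,1}
depth 2: {3}  now seen {0,1,3}
depth 3: {6}  now seen {0,1,3,6}
R = {0,1,3,6}

Answer: UNREACHABLE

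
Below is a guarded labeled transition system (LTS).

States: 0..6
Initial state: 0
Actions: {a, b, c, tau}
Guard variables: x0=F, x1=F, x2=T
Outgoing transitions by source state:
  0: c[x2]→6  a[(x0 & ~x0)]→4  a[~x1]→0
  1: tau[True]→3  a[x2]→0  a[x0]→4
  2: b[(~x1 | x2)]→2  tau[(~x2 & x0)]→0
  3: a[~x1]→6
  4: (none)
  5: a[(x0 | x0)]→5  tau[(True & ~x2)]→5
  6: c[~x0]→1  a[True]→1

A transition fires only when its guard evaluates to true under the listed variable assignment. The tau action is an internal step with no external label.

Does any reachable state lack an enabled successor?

Reachable = {0,1,3,6}
  0: a→0  c→6  [deg 2]
  1: a→0  tau→3  [deg 2]
  3: a→6  [deg 1]
  6: a→1  c→1  [deg 2]

Answer: DEADLOCK-FREE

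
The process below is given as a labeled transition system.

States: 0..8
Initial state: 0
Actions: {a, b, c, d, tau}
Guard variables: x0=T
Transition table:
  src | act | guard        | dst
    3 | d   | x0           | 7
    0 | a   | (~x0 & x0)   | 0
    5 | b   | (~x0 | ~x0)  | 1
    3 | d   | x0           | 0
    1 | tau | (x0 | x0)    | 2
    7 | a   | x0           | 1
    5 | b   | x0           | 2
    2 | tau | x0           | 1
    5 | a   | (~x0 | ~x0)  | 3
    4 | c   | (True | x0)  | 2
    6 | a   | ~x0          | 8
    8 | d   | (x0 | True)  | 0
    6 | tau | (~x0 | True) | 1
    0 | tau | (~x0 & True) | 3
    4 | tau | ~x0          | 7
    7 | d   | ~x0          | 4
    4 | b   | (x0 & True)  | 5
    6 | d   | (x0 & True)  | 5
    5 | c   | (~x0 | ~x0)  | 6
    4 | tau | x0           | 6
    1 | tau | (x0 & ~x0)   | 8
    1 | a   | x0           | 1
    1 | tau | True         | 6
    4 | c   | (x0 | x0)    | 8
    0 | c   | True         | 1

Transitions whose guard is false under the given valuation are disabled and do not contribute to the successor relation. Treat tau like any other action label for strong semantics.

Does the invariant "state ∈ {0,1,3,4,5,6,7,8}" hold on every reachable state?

Answer: INVARIANT VIOLATED at state 2

Analysis:
Allowed set {0,1,3,4,5,6,7,8}
R = {0,1,2,5,6}
  0: safe
  1: safe
  2: VIOLATES
  5: safe
  6: safe
witness against invariant: c·tau → 2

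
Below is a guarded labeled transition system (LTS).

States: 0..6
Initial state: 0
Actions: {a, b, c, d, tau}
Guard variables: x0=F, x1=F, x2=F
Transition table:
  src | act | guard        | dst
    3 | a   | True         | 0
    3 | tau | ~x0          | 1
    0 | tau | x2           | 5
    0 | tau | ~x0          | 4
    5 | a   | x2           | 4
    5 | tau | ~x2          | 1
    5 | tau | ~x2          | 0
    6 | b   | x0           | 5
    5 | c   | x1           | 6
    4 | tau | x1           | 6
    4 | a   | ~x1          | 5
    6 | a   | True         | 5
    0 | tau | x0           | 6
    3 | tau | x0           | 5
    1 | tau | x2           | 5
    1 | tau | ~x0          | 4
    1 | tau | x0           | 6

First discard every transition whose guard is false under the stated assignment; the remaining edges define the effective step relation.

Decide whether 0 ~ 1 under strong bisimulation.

Answer: BISIMILAR

Trace:
Compute ~ classes (split until stable):
  π0 = {{0,1,2,3,4,5,6}}
  π1 = {{0,1,5},{2},{3},{4,6}}
  π2 = {{0,1},{2},{3},{4,6},{5}}
5 equivalence class(es) (converged in 3)
0∈{0,1}, 1∈{0,1}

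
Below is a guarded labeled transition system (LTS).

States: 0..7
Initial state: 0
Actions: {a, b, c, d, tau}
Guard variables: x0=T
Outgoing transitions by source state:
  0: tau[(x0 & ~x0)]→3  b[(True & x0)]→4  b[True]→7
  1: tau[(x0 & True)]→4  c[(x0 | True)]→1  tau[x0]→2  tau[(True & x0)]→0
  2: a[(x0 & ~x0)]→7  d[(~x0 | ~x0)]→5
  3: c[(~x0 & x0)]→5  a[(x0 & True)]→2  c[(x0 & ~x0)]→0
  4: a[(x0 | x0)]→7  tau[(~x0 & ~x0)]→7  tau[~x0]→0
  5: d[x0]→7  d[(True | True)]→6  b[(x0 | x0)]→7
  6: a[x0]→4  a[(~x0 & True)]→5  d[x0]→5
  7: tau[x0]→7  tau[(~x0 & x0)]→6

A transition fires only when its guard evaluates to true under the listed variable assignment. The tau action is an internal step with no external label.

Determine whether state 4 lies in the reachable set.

14 transition(s) survive guard evaluation.
depth 0: {0}
depth 1: {4,7}  total {0,4,7}
Reachable = {0,4,7}
trace reaching 4: b

Answer: REACHABLE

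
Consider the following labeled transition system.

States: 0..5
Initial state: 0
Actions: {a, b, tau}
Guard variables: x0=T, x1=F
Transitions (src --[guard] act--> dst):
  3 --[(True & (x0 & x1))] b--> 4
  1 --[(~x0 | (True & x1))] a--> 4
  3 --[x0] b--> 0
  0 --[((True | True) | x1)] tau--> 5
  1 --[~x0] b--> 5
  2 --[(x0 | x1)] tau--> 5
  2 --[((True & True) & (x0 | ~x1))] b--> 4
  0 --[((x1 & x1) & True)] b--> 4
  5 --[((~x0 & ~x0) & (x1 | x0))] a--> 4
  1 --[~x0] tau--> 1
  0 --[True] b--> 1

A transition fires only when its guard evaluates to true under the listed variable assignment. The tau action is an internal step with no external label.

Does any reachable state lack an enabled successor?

Reach set: {0,1,5}
  0: b→1  tau→5  [2 out]
  1: ∅  [no exit]
  5: ∅  [no exit]
witness 1: b

Answer: DEADLOCK at state 1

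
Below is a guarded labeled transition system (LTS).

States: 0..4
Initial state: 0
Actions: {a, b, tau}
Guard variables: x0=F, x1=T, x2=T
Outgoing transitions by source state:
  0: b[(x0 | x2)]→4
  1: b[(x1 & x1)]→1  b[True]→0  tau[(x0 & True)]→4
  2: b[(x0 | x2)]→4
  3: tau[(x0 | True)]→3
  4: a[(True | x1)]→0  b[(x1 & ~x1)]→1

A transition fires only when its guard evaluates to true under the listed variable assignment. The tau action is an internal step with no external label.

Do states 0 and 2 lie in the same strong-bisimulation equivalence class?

Compute ~ classes (split until stable):
  P[0] = {{0,1,2,3,4}}
  P[1] = {{0,1,2},{3},{4}}
  P[2] = {{0,2},{1},{3},{4}}
4 equivalence class(es) (converged in 3)
class of 0: {0,2}; class of 2: {0,2}

Answer: BISIMILAR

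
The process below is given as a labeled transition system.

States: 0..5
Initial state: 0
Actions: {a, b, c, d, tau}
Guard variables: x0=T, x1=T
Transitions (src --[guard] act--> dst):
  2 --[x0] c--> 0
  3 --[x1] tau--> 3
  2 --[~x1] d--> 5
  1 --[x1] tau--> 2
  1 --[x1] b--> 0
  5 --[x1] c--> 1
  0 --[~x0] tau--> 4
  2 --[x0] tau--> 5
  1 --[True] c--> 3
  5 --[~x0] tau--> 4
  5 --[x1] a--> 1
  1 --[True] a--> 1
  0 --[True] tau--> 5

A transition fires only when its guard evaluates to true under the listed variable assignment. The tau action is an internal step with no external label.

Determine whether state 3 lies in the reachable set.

After dropping false guards: 10 live edges.
depth 0: {0}
depth 1: {5}  now seen {0,5}
depth 2: {1}  now seen {0,1,5}
depth 3: {2,3}  now seen {0,1,2,3,5}
Reachable = {0,1,2,3,5}
Path to 3: tau·c·c

Answer: REACHABLE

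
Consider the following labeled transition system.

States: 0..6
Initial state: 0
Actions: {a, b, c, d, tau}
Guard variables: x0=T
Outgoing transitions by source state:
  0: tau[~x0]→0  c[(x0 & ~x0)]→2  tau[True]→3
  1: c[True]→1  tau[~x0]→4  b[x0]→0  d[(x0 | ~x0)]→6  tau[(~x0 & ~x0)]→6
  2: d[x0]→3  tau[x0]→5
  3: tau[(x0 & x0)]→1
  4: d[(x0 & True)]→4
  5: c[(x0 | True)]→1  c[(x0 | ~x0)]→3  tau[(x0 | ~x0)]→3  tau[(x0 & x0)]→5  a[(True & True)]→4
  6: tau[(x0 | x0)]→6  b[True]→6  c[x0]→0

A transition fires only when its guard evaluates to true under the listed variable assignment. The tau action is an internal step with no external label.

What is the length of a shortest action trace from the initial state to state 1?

Answer: 2

Analysis:
BFS to 1:
  L0 = {0}
  L1 = {3}
  L2 = {1}
1 enters at depth 2; path tau·tau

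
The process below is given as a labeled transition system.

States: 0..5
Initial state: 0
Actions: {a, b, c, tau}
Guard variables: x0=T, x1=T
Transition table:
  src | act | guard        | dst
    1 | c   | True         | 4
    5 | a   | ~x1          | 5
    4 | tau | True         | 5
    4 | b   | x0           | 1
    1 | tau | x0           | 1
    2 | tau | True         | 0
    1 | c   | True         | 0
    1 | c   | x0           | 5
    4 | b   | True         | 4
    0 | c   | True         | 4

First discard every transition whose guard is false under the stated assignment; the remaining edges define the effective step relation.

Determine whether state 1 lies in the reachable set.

9 transition(s) survive guard evaluation.
depth 0: {0}
depth 1: {4}  now seen {0,4}
depth 2: {1,5}  now seen {0,1,4,5}
Reach set: {0,1,4,5}
witness 1: c·b

Answer: REACHABLE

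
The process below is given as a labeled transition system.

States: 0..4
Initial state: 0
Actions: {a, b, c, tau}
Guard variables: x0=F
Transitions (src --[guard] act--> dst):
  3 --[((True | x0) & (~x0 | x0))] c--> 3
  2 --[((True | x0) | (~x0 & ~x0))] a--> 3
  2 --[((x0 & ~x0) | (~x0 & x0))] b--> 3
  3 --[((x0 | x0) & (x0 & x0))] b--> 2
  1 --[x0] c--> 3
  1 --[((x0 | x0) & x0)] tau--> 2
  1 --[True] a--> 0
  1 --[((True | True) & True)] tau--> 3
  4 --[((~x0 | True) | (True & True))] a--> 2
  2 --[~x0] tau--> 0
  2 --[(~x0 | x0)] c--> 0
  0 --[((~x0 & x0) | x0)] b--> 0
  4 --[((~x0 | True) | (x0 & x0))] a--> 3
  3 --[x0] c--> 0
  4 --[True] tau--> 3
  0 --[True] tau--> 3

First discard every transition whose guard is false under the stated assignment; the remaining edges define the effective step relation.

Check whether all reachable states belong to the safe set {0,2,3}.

Inv-set: {0,2,3}
Reachable = {0,3}
  0: safe
  3: safe

Answer: INVARIANT HOLDS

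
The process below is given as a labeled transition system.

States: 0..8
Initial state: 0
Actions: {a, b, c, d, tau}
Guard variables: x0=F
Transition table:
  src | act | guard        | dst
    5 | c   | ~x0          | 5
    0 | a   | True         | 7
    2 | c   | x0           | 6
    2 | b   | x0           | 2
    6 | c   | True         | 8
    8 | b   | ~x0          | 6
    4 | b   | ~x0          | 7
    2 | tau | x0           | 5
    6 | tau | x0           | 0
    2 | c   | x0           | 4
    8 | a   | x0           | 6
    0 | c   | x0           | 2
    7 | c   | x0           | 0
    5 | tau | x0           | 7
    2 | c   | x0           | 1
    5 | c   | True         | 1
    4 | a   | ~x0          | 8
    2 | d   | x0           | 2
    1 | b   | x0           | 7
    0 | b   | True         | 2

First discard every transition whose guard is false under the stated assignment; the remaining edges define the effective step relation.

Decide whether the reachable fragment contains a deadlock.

Answer: DEADLOCK at state 2

Working:
R = {0,2,7}
  0: a→7  b→2  [2 out]
  2: ∅  [deadlock]
  7: ∅  [deadlock]
witness 2: b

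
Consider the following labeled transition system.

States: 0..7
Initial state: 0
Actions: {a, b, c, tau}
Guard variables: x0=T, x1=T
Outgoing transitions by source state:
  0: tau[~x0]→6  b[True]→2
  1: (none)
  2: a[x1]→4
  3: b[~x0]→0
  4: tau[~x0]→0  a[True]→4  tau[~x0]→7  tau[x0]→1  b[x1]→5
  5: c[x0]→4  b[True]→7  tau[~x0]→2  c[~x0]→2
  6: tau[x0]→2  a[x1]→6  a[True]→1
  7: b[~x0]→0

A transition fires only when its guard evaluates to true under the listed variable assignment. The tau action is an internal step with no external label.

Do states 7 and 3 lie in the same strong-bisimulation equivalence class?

Refine partition for ~:
  P[0] = {{0,1,2,3,4,5,6,7}}
  P[1] = {{0},{1,3,7},{2},{4},{5},{6}}
stable after 2 split(s): 6 block(s)
7∈{1,3,7}, 3∈{1,3,7}

Answer: BISIMILAR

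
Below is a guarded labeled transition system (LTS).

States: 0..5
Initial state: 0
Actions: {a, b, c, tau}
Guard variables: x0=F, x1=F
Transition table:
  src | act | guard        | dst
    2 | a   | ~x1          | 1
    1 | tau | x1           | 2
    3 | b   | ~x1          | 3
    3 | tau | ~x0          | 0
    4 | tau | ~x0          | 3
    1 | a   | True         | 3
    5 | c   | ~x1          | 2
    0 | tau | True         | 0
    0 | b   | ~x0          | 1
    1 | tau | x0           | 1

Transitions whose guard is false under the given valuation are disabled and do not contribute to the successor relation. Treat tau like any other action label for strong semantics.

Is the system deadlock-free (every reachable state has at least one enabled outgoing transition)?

R = {0,1,3}
  0: b→1  tau→0  [2 out]
  1: a→3  [1 out]
  3: b→3  tau→0  [2 out]

Answer: DEADLOCK-FREE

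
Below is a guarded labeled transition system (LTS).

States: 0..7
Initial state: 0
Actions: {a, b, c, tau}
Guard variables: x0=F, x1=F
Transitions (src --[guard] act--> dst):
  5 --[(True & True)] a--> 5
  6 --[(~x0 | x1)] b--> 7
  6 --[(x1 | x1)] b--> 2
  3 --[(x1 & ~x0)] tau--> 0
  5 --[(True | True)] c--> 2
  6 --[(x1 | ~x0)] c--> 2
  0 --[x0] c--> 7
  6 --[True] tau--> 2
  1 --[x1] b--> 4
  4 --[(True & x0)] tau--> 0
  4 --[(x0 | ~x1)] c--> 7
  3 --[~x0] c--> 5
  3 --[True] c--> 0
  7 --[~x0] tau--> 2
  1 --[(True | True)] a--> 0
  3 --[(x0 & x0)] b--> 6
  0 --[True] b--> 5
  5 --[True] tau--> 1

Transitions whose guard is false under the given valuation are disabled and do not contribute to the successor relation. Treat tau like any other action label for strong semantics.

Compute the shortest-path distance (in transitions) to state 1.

Answer: 2

Trace:
Layered search for 1:
  L0 = {0}
  L1 = {5}
  L2 = {1,2}
first hit 1 at d=2 via b·tau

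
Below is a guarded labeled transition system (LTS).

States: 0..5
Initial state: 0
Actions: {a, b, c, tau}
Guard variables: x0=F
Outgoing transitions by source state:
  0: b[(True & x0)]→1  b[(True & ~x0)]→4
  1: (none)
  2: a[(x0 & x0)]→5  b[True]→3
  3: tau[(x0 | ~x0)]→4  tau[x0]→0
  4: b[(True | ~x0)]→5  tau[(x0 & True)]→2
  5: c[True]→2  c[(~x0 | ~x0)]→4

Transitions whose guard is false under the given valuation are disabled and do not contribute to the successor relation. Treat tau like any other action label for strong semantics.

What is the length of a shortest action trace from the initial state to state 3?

Breadth-first toward 3:
  L0 = {0}
  L1 = {4}
  L2 = {5}
  L3 = {2}
  L4 = {3}
3 enters at depth 4; path b·b·c·b

Answer: 4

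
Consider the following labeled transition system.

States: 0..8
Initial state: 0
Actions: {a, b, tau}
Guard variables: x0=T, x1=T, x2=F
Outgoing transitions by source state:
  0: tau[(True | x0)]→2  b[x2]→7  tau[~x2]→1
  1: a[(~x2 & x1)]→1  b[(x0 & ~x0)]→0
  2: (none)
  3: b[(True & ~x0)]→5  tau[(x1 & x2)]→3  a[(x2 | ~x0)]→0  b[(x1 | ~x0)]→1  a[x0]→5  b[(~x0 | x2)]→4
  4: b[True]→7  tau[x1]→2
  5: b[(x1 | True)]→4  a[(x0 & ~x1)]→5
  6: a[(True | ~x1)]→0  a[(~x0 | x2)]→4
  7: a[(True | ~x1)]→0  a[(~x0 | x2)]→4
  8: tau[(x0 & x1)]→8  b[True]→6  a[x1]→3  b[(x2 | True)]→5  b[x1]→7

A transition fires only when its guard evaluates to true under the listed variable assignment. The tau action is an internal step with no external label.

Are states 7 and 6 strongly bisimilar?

Answer: BISIMILAR

Trace:
Refine partition for ~:
  round 0: {{0,1,2,3,4,5,6,7,8}}
  round 1: {{0},{1,6,7},{2},{3},{4},{5},{8}}
  round 2: {{0},{1},{2},{3},{4},{5},{6,7},{8}}
Fixed point at round 3; 8 class(es).
7∈{6,7}, 6∈{6,7}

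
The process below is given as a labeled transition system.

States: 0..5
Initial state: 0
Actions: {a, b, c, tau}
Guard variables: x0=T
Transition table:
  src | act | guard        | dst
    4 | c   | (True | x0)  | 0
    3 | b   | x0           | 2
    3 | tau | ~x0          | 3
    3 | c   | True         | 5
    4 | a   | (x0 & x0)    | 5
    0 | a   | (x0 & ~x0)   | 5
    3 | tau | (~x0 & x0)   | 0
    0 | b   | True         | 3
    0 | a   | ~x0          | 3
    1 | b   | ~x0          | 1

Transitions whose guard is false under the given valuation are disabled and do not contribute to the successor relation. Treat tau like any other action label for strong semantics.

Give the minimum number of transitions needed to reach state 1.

Answer: UNREACHABLE

Working:
Layered search for 1:
  L0 = {0}
  L1 = {3}
  L2 = {2,5}
1 never appears.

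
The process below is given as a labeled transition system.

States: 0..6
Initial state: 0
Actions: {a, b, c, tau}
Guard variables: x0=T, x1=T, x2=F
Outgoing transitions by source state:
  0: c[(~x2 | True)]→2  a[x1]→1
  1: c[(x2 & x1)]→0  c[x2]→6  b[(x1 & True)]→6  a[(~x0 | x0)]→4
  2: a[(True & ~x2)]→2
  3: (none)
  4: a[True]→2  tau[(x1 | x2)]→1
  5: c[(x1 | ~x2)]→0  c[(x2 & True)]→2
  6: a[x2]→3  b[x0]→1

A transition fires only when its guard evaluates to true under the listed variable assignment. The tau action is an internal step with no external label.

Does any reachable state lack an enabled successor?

R = {0,1,2,4,6}
  0: a→1  c→2  [deg 2]
  1: a→4  b→6  [deg 2]
  2: a→2  [deg 1]
  4: a→2  tau→1  [deg 2]
  6: b→1  [deg 1]

Answer: DEADLOCK-FREE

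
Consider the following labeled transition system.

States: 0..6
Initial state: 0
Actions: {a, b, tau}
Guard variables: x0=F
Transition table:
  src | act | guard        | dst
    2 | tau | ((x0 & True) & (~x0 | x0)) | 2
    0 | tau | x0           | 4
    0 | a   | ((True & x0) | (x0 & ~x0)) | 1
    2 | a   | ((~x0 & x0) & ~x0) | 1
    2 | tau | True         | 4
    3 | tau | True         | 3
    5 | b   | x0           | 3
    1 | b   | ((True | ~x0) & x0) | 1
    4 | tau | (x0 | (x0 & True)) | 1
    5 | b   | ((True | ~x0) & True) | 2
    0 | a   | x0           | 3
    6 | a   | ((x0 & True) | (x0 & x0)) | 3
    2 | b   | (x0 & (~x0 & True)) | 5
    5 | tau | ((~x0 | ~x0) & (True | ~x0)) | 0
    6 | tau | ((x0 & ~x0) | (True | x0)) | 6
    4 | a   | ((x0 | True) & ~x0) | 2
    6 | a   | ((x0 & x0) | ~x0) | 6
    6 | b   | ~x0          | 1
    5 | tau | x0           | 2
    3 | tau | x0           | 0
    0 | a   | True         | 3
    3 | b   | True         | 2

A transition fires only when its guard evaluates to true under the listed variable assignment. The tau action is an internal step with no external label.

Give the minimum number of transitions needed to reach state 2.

Answer: 2

Working:
Layered search for 2:
  Layer 0: {0}
  Layer 1: {3}
  Layer 2: {2}
first hit 2 at d=2 via a·b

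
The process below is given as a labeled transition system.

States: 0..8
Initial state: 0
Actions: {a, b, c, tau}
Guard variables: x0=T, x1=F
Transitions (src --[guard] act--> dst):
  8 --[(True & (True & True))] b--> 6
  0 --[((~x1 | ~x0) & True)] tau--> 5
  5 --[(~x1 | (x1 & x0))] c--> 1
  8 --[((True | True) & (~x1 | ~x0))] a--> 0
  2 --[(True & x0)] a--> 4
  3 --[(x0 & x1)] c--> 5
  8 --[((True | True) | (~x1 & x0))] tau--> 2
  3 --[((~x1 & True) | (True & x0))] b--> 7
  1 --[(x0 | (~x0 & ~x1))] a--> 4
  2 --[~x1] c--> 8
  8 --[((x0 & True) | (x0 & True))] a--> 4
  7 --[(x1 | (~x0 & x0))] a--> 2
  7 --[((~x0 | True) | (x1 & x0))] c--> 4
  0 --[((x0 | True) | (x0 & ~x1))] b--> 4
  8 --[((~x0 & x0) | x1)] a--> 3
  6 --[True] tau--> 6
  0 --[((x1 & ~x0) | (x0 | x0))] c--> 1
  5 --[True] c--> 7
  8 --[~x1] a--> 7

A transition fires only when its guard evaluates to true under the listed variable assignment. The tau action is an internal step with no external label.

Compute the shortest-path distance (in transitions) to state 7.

Answer: 2

Analysis:
Breadth-first toward 7:
  Layer 0: {0}
  Layer 1: {1,4,5}
  Layer 2: {7}
depth(7)=2, e.g. tau·c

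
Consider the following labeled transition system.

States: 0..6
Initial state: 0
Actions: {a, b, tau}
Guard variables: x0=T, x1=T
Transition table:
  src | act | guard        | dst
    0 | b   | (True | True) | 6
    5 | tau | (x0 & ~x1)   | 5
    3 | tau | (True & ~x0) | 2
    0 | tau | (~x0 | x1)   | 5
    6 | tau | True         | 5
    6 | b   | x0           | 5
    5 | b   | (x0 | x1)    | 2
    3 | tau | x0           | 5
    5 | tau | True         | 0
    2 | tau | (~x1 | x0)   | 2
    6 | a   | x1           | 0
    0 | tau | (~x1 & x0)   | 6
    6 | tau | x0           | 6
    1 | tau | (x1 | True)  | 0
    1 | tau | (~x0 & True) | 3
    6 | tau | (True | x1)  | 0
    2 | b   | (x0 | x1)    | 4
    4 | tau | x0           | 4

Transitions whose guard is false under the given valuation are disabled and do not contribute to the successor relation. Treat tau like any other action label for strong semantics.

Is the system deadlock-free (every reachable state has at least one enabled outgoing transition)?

Reach set: {0,2,4,5,6}
  0: b→6  tau→5  [2 exit(s)]
  2: b→4  tau→2  [2 exit(s)]
  4: tau→4  [1 exit(s)]
  5: b→2  tau→0  [2 exit(s)]
  6: a→0  b→5  tau→0  tau→5  tau→6  [5 exit(s)]

Answer: DEADLOCK-FREE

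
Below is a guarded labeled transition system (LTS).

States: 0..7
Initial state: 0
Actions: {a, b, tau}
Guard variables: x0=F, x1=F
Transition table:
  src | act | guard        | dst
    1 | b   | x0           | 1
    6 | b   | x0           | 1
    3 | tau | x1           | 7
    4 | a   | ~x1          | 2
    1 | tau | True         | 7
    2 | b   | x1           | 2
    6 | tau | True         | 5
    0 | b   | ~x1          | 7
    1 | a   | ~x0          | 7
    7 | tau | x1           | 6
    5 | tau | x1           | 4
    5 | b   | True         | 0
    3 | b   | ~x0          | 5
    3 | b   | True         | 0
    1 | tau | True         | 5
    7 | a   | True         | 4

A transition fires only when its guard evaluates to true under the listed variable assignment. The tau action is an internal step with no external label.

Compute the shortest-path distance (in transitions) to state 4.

Layered search for 4:
  depth 0: {0}
  depth 1: {7}
  depth 2: {4}
depth(4)=2, e.g. b·a

Answer: 2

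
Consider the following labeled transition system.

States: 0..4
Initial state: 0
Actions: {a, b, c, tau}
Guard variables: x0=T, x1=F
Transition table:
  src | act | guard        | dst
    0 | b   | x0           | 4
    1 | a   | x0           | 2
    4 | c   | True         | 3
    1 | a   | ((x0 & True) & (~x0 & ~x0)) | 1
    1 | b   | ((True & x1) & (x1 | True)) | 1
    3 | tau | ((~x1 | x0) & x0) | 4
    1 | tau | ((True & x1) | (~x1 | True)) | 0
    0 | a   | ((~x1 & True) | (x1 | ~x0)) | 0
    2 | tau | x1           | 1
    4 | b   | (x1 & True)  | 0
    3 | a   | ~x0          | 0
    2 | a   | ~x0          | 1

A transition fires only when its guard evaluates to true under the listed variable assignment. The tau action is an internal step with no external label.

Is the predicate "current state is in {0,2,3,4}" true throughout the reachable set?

Answer: INVARIANT HOLDS

Analysis:
Inv-set: {0,2,3,4}
Reachable = {0,3,4}
  0: safe
  3: safe
  4: safe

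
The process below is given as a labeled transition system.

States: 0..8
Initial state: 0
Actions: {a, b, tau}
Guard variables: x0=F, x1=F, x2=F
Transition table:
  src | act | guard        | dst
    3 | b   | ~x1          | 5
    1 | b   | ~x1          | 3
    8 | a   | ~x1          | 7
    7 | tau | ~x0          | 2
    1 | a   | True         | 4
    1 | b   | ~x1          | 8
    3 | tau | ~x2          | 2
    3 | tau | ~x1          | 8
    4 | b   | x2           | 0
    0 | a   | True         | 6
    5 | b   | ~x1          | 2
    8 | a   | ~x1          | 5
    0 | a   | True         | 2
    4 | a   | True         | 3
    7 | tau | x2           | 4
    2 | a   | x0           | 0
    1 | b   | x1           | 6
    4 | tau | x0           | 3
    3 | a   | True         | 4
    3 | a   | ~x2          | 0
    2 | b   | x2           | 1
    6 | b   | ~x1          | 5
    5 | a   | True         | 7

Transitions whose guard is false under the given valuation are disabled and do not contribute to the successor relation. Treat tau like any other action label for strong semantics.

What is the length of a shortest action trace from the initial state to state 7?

BFS to 7:
  depth 0: {0}
  depth 1: {2,6}
  depth 2: {5}
  depth 3: {7}
depth(7)=3, e.g. a·b·a

Answer: 3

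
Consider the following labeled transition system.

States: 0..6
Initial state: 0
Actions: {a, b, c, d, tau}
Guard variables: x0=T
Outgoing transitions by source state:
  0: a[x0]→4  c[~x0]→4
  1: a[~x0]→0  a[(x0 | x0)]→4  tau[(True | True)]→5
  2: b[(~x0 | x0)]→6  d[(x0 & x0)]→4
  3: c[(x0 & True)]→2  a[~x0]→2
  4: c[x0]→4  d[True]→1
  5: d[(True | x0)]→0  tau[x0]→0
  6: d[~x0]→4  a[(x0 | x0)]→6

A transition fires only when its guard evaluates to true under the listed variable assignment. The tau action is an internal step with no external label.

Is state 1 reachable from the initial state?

Answer: REACHABLE

Working:
After dropping false guards: 11 live edges.
Layer 0: {0}
Layer 1: {4}  total {0,4}
Layer 2: {1}  total {0,1,4}
Layer 3: {5}  total {0,1,4,5}
R = {0,1,4,5}
Path to 1: a·d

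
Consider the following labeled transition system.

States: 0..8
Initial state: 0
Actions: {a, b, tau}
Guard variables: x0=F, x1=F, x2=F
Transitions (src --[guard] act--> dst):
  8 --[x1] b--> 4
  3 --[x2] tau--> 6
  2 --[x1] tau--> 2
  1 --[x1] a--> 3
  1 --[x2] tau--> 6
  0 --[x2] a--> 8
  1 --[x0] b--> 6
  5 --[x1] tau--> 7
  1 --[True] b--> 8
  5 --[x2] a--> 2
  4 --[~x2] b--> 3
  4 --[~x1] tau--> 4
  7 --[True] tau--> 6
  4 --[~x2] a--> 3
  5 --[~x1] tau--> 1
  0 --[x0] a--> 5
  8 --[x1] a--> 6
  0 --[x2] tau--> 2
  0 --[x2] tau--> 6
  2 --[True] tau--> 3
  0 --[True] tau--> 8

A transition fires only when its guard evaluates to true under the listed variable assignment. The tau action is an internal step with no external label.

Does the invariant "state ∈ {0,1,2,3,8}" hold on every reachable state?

Answer: INVARIANT HOLDS

Trace:
Allowed set {0,1,2,3,8}
R = {0,8}
  0: safe
  8: safe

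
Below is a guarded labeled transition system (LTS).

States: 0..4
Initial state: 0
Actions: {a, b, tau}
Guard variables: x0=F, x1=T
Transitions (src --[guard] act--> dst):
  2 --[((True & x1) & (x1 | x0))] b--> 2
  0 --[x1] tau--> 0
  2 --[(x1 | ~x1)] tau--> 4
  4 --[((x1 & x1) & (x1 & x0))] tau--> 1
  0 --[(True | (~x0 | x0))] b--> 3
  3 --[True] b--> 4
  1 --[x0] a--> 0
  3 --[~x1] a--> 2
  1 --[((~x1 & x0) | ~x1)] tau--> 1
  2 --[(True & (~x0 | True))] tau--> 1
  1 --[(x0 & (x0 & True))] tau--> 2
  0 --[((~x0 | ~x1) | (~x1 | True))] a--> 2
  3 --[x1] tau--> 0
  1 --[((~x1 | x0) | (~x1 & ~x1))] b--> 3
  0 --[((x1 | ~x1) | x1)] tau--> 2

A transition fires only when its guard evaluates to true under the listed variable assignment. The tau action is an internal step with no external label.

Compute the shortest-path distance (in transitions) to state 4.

Answer: 2

Analysis:
Layered search for 4:
  depth 0: {0}
  depth 1: {2,3}
  depth 2: {1,4}
depth(4)=2, e.g. a·tau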